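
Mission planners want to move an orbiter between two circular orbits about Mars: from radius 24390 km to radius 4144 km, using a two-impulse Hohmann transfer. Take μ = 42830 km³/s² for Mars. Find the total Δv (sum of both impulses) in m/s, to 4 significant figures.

Δv = 1600 m/s

Transfer-ellipse semi-major axis a_t = (r₁ + r₂)/2 = (24390 + 4144)/2 = 14267 km.
At r₁ the circular-orbit speed is v₁ = √(μ/r₁) = 1.3252 km/s.
On the transfer ellipse at r₁, v² = μ(2/r − 1/a) gives v_a = √[μ(2/r₁ − 1/a_t)] = 0.71419 km/s.
First burn Δv₁ = |v_a − v₁| = 0.6110 km/s.
Circular speed at r₂: v₂ = √(μ/r₂) = 3.214876 km/s.
Transfer-orbit speed at r₂: v_p = √[μ(2/r₂ − 1/a_t)] = 4.203429 km/s.
Second burn Δv₂ = |v₂ − v_p| = 0.9886 km/s.
Δv = Δv₁ + Δv₂ = 0.6110 + 0.9886 = 1.600 km/s.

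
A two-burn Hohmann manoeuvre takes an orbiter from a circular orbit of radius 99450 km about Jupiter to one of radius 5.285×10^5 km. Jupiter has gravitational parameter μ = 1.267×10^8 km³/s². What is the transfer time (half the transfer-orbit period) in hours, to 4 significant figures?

The Hohmann ellipse has a_t = (r₁ + r₂)/2 = 3.13975×10^5 km.
Transfer time t = π√(a_t³/μ) = π√((3.13975×10^5)³ / 1.267×10^8) = 49100 s.
Converting: 49100 s ÷ 3600 s/hour = 13.64 hours.

t = 13.64 hours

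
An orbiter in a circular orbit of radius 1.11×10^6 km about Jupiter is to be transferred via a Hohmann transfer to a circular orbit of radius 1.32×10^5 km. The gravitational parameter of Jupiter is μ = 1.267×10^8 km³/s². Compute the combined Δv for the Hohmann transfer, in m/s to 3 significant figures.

Δv = 16200 m/s

Semi-major axis of the transfer orbit: a_t = (1.110×10^6 + 1.320×10^5)/2 = 6.210×10^5 km.
At r₁ the circular-orbit speed is v₁ = √(μ/r₁) = 10.684 km/s.
Transfer-orbit speed at r₁ (vis-viva): v_a = √[μ(2/r₁ − 1/a_t)] = 4.9257 km/s.
First burn Δv₁ = |v_a − v₁| = 5.758 km/s.
At r₂, v₂ = √(μ/r₂) = 30.98 km/s.
Transfer-orbit speed at r₂: v_p = √[μ(2/r₂ − 1/a_t)] = 41.42 km/s.
Second burn Δv₂ = |v₂ − v_p| = 10.44 km/s.
Δv = Δv₁ + Δv₂ = 5.758 + 10.44 = 16.20 km/s.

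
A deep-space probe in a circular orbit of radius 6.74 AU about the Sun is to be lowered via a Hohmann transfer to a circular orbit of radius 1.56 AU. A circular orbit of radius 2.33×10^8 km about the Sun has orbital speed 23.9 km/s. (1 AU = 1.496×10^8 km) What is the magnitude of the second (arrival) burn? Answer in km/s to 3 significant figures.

Δv₂ = 6.55 km/s

From the circular-orbit relation v² = μ/r at r = 2.33×10^8 km: μ = v²r = (23.9)² × 2.33×10^8 = 1.33092×10^11 km³/s².
In km: r₁ = 6.74 × 1.496×10^8 = 1.008304×10^9 km; r₂ = 1.56 × 1.496×10^8 = 2.33376×10^8 km.
Transfer-ellipse semi-major axis a_t = (r₁ + r₂)/2 = (1.008304×10^9 + 2.33376×10^8)/2 = 6.2084×10^8 km.
On the circular orbit at r = 2.33376×10^8 km, v_c = √(μ/r) = 23.881 km/s.
Transfer-orbit speed at the same r (vis-viva, a = a_t): v_t = √[μ(2/r − 1/a_t)] = 30.434 km/s.
Δv₂ = |v_t − v_c| = |30.434 − 23.881| = 6.553 km/s.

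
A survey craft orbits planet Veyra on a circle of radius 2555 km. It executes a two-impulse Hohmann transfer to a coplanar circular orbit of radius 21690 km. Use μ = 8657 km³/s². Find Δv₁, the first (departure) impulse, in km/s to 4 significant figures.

Semi-major axis of the transfer orbit: a_t = (2555 + 21690)/2 = 12122.5 km.
On the circular orbit at r = 2555 km, v_c = √(μ/r) = 1.8407 km/s.
Transfer-orbit speed at the same r (vis-viva, a = a_t): v_t = √[μ(2/r − 1/a_t)] = 2.4622 km/s.
Δv₁ = |v_t − v_c| = |2.4622 − 1.8407| = 0.6215 km/s.

Δv₁ = 0.6215 km/s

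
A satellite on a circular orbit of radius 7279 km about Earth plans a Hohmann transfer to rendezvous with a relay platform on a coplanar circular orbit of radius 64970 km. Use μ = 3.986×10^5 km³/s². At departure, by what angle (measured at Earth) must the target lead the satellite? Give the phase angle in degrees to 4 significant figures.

φ = 105.4°

The Hohmann ellipse has a_t = (r₁ + r₂)/2 = 36124.5 km.
Transfer time t = π√(a_t³/μ) = 34165 s.
Target angular speed ω₂ = √(μ/r₂³) = 3.8124×10^-5 rad/s.
Angle swept by the target during transfer: ω₂·t = 1.3025 rad = 74.63°.
Arrival is 180° from departure on the ellipse, so φ = 180° − 74.63° = 105.4°.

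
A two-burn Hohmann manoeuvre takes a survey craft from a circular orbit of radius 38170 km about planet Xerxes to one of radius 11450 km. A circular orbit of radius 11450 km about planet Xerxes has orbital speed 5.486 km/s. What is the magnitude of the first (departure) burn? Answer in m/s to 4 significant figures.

From the circular-orbit relation v² = μ/r at r = 11450 km: μ = v²r = (5.486)² × 11450 = 3.44601×10^5 km³/s².
Transfer-ellipse semi-major axis a_t = (r₁ + r₂)/2 = (38170 + 11450)/2 = 24810 km.
On the circular orbit at r = 38170 km, v_c = √(μ/r) = 3.0047 km/s.
Transfer-orbit speed at the same r (vis-viva, a = a_t): v_t = √[μ(2/r − 1/a_t)] = 2.0412 km/s.
Δv₁ = |v_t − v_c| = |2.0412 − 3.0047| = 0.9635 km/s.

Δv₁ = 963.5 m/s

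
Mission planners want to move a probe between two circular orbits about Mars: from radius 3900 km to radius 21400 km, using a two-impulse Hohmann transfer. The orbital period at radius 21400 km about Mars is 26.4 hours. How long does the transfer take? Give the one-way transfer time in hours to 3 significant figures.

From Kepler's third law T² = 4π²r³/μ at r = 21400 km, T = 26.4 hours = 26.4 × 3600 s = 95040 s: μ = 4π²r³/T² = 42834.0 km³/s².
The Hohmann ellipse has a_t = (r₁ + r₂)/2 = 12650 km.
Half the transfer-orbit period gives t = π√(a_t³/μ) = 21600 s.
Converting: 21600 s ÷ 3600 s/hour = 6.00 hours.

t = 6.00 hours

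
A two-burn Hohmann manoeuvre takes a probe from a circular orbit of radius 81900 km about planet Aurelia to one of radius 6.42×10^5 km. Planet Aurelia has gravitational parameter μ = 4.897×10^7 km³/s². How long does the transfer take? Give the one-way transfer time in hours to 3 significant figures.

t = 27.2 hours

Transfer-ellipse semi-major axis a_t = (r₁ + r₂)/2 = (81900 + 6.420×10^5)/2 = 3.6195×10^5 km.
Transfer time t = π√(a_t³/μ) = π√((3.6195×10^5)³ / 4.897×10^7) = 97760 s.
Converting: 97760 s ÷ 3600 s/hour = 27.2 hours.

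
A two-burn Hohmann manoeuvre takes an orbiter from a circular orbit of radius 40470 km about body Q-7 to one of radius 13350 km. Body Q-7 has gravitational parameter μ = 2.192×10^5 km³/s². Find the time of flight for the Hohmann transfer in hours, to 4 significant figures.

Semi-major axis of the transfer orbit: a_t = (40470 + 13350)/2 = 26910 km.
Half the transfer-orbit period gives t = π√(a_t³/μ) = 29620 s.
Converting: 29620 s ÷ 3600 s/hour = 8.228 hours.

t = 8.228 hours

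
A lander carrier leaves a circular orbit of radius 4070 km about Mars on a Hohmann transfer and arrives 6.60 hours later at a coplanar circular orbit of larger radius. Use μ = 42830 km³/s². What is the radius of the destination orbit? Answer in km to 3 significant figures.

r₂ = 22900 km

Transfer time t = 6.60 hours = 23760 s, and t = π√(a_t³/μ).
So a_t = (μ t²/π²)^(1/3) = (42830 × (23760)² / π²)^(1/3) = 13481 km.
Since a_t = (r₁ + r₂)/2, r₂ = 2a_t − r₁ = 2×13481 − 4070 = 22892 km.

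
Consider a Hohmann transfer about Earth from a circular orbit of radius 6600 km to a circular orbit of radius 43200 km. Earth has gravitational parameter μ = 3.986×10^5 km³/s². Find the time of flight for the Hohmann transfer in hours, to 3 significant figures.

Semi-major axis of the transfer orbit: a_t = (6600 + 43200)/2 = 24900 km.
Transfer time t = π√(a_t³/μ) = π√((24900)³ / 3.986×10^5) = 19550 s.
Converting: 19550 s ÷ 3600 s/hour = 5.43 hours.

t = 5.43 hours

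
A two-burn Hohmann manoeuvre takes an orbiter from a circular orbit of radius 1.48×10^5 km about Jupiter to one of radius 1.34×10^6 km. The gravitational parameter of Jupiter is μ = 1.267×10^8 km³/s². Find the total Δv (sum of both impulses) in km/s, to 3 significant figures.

Δv = 15.4 km/s

The Hohmann ellipse has a_t = (r₁ + r₂)/2 = 7.440×10^5 km.
Circular speed at r₁: v₁ = √(μ/r₁) = √(1.267×10^8/1.480×10^5) = 29.259 km/s.
On the transfer ellipse at r₁, v² = μ(2/r − 1/a) gives v_p = √[μ(2/r₁ − 1/a_t)] = 39.267 km/s.
First burn Δv₁ = |v_p − v₁| = 10.008 km/s.
Circular speed at r₂: v₂ = √(μ/r₂) = 9.7238 km/s.
Transfer-orbit speed at r₂: v_a = √[μ(2/r₂ − 1/a_t)] = 4.3369 km/s.
Second burn Δv₂ = |v₂ − v_a| = 5.3869 km/s.
Δv = Δv₁ + Δv₂ = 10.008 + 5.3869 = 15.39 km/s.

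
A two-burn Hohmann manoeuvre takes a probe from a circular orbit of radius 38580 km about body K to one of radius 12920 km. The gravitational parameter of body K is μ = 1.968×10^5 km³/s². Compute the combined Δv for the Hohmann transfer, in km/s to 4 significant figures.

The Hohmann ellipse has a_t = (r₁ + r₂)/2 = 25750 km.
Circular speed at r₁: v₁ = √(μ/r₁) = √(1.968×10^5/38580) = 2.25856 km/s.
On the transfer ellipse at r₁, v² = μ(2/r − 1/a) gives v_a = √[μ(2/r₁ − 1/a_t)] = 1.59983 km/s.
First burn Δv₁ = |v_a − v₁| = 0.6587 km/s.
Circular speed at r₂: v₂ = √(μ/r₂) = 3.9028 km/s.
Transfer-orbit speed at r₂: v_p = √[μ(2/r₂ − 1/a_t)] = 4.7772 km/s.
Second burn Δv₂ = |v₂ − v_p| = 0.8744 km/s.
Total Δv = Δv₁ + Δv₂ = 1.533 km/s.

Δv = 1.533 km/s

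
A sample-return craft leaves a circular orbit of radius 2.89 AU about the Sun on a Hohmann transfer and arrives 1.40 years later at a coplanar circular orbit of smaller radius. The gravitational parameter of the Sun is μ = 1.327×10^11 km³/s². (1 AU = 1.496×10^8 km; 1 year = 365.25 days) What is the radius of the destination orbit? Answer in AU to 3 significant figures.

In km: r₁ = 2.89 × 1.496×10^8 = 4.32344×10^8 km.
Transfer time t = 1.40 years × 365.25 × 86400 s = 4.418064×10^7 s, and t = π√(a_t³/μ).
So a_t = (μ t²/π²)^(1/3) = (1.327×10^11 × (4.418064×10^7)² / π²)^(1/3) = 2.9717×10^8 km.
Since a_t = (r₁ + r₂)/2, r₂ = 2a_t − r₁ = 2×2.9717×10^8 − 4.32344×10^8 = 1.61996×10^8 km.
In AU: r₂ = 1.61996×10^8 / 1.496×10^8 = 1.08 AU.

r₂ = 1.08 AU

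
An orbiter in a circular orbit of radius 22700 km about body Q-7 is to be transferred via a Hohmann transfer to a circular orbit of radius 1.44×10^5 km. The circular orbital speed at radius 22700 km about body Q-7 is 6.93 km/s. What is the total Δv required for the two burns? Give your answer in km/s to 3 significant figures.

From the circular-orbit relation v² = μ/r at r = 22700 km: μ = v²r = (6.93)² × 22700 = 1.09017×10^6 km³/s².
Transfer-ellipse semi-major axis a_t = (r₁ + r₂)/2 = (22700 + 1.440×10^5)/2 = 83350 km.
At r₁ the circular-orbit speed is v₁ = √(μ/r₁) = 6.9300 km/s.
Transfer-orbit speed at r₁ (vis-viva equation): v_p = √[μ(2/r₁ − 1/a_t)] = 9.1088 km/s.
First burn Δv₁ = |v_p − v₁| = 2.1788 km/s.
At r₂, v₂ = √(μ/r₂) = 2.7515 km/s.
Transfer-orbit speed at r₂: v_a = √[μ(2/r₂ − 1/a_t)] = 1.4359 km/s.
Second burn Δv₂ = |v₂ − v_a| = 1.3156 km/s.
Δv = Δv₁ + Δv₂ = 2.1788 + 1.3156 = 3.494 km/s.

Δv = 3.49 km/s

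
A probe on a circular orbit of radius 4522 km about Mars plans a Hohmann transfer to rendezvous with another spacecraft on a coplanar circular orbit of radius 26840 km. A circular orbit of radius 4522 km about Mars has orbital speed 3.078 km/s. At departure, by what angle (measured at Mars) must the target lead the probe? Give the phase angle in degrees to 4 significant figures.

From the circular-orbit relation v² = μ/r at r = 4522 km: μ = v²r = (3.078)² × 4522 = 42841.8 km³/s².
Transfer-ellipse semi-major axis a_t = (r₁ + r₂)/2 = (4522 + 26840)/2 = 15681 km.
The half-period of the transfer ellipse is t = π√(a_t³/μ) = 29804 s.
Target angular speed ω₂ = √(μ/r₂³) = 4.7072×10^-5 rad/s.
Angle swept by the target during transfer: ω₂·t = 1.4029 rad = 80.38°.
The probe traverses 180° on the transfer ellipse, so the target must lead by 180° − 80.38° = 99.62°.

φ = 99.62°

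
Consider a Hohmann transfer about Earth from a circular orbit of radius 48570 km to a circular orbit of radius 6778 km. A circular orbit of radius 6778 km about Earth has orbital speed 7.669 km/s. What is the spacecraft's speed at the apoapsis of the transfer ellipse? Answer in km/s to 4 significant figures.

v = 1.418 km/s

From the circular-orbit relation v² = μ/r at r = 6778 km: μ = v²r = (7.669)² × 6778 = 3.98638×10^5 km³/s².
Semi-major axis of the transfer orbit: a_t = (48570 + 6778)/2 = 27674 km.
The apoapsis of the transfer ellipse is at r = 48570 km.
From the vis-viva equation, v = √[μ(2/r − 1/a_t)] = 1.418 km/s.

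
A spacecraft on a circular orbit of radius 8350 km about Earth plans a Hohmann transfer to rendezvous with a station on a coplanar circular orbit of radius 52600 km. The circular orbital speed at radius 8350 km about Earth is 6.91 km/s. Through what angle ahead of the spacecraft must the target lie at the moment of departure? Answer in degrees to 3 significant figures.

From the circular-orbit relation v² = μ/r at r = 8350 km: μ = v²r = (6.91)² × 8350 = 3.98697×10^5 km³/s².
Transfer-ellipse semi-major axis a_t = (r₁ + r₂)/2 = (8350 + 52600)/2 = 30475 km.
Transfer time t = π√(a_t³/μ) = 26470 s.
The target's mean motion on its circular orbit is ω₂ = √(μ/r₂³) = 5.234×10^-5 rad/s.
Angle swept by the target during transfer: ω₂·t = 1.3854 rad = 79.38°.
The spacecraft traverses 180° on the transfer ellipse, so the target must lead by 180° − 79.38° = 101°.

φ = 101°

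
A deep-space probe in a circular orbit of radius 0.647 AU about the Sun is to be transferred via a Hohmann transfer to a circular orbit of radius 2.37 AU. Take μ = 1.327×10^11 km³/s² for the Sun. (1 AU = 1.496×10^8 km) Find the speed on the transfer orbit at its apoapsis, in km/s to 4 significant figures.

In km: r₁ = 0.647 × 1.496×10^8 = 9.67912×10^7 km; r₂ = 2.37 × 1.496×10^8 = 3.54552×10^8 km.
Semi-major axis of the transfer orbit: a_t = (9.67912×10^7 + 3.54552×10^8)/2 = 2.256716×10^8 km.
At apoapsis, r = 3.54552×10^8 km.
Vis-viva: v = √[μ(2/r − 1/a_t)] = √[1.327×10^11 × (2/3.54552×10^8 − 1/2.256716×10^8)] = 12.67 km/s.

v = 12.67 km/s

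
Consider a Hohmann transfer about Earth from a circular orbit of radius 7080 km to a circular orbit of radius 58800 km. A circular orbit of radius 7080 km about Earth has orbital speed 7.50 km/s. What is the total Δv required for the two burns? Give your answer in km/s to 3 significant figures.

Δv = 3.92 km/s

From the circular-orbit relation v² = μ/r at r = 7080 km: μ = v²r = (7.50)² × 7080 = 3.98250×10^5 km³/s².
Transfer-ellipse semi-major axis a_t = (r₁ + r₂)/2 = (7080 + 58800)/2 = 32940 km.
At r₁ the circular-orbit speed is v₁ = √(μ/r₁) = 7.500 km/s.
Transfer-orbit speed at r₁ (vis-viva equation): v_p = √[μ(2/r₁ − 1/a_t)] = 10.02 km/s.
First burn Δv₁ = |v_p − v₁| = 2.520 km/s.
At r₂, v₂ = √(μ/r₂) = 2.6025 km/s.
Transfer-orbit speed at r₂: v_a = √[μ(2/r₂ − 1/a_t)] = 1.2065 km/s.
Second burn Δv₂ = |v₂ − v_a| = 1.396 km/s.
Δv = Δv₁ + Δv₂ = 2.520 + 1.396 = 3.916 km/s.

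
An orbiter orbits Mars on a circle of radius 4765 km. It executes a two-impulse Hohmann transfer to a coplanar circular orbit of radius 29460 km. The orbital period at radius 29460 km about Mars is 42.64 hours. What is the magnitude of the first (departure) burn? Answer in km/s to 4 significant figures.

From Kepler's third law T² = 4π²r³/μ at r = 29460 km, T = 42.64 hours = 42.64 × 3600 s = 1.53504×10^5 s: μ = 4π²r³/T² = 42837.0 km³/s².
The Hohmann ellipse has a_t = (r₁ + r₂)/2 = 17112.5 km.
On the circular orbit at r = 4765 km, v_c = √(μ/r) = 2.9983 km/s.
Transfer-orbit speed at the same r (vis-viva, a = a_t): v_t = √[μ(2/r − 1/a_t)] = 3.9340 km/s.
Δv₁ = |v_t − v_c| = |3.9340 − 2.9983| = 0.9357 km/s.

Δv₁ = 0.9357 km/s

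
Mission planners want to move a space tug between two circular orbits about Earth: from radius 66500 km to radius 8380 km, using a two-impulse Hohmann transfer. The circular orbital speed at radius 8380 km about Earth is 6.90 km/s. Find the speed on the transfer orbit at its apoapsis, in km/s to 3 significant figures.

From the circular-orbit relation v² = μ/r at r = 8380 km: μ = v²r = (6.90)² × 8380 = 3.98972×10^5 km³/s².
Transfer-ellipse semi-major axis a_t = (r₁ + r₂)/2 = (66500 + 8380)/2 = 37440 km.
At apoapsis, r = 66500 km.
From the vis-viva equation, v = √[μ(2/r − 1/a_t)] = 1.159 km/s.

v = 1.16 km/s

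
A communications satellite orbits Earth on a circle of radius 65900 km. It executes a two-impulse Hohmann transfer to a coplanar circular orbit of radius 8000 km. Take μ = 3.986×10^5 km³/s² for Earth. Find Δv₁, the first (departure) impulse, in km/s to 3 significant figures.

Δv₁ = 1.32 km/s

Semi-major axis of the transfer orbit: a_t = (65900 + 8000)/2 = 36950 km.
On the circular orbit at r = 65900 km, v_c = √(μ/r) = 2.459 km/s.
Transfer-orbit speed at the same r (vis-viva, a = a_t): v_t = √[μ(2/r − 1/a_t)] = 1.144 km/s.
Δv₁ = |v_t − v_c| = |1.144 − 2.459| = 1.315 km/s.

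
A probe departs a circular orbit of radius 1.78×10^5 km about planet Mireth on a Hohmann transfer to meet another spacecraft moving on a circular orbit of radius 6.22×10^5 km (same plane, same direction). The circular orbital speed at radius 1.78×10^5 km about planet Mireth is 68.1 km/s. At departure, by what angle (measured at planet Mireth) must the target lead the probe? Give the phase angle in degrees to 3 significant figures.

φ = 87.2°

From the circular-orbit relation v² = μ/r at r = 1.78×10^5 km: μ = v²r = (68.1)² × 1.78×10^5 = 8.25495×10^8 km³/s².
Semi-major axis of the transfer orbit: a_t = (1.780×10^5 + 6.220×10^5)/2 = 4.000×10^5 km.
Transfer time t = π√(a_t³/μ) = 27661.95 s.
Target angular speed ω₂ = √(μ/r₂³) = 5.856950×10^-5 rad/s.
Angle swept by the target during transfer: ω₂·t = 1.62015 rad = 92.83°.
Arrival is 180° from departure on the ellipse, so φ = 180° − 92.83° = 87.2°.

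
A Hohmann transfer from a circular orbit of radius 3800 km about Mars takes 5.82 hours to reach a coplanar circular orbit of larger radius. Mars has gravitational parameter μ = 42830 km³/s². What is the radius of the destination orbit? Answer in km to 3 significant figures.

r₂ = 21000 km

Transfer time t = 5.82 hours = 20952 s, and t = π√(a_t³/μ).
So a_t = (μ t²/π²)^(1/3) = (42830 × (20952)² / π²)^(1/3) = 12397 km.
Since a_t = (r₁ + r₂)/2, r₂ = 2a_t − r₁ = 2×12397 − 3800 = 20994 km.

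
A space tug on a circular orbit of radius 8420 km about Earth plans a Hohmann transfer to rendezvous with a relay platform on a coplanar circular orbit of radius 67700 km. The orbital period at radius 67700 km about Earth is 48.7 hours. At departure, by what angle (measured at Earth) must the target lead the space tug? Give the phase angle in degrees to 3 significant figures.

φ = 104°

From Kepler's third law T² = 4π²r³/μ at r = 67700 km, T = 48.7 hours = 48.7 × 3600 s = 1.7532×10^5 s: μ = 4π²r³/T² = 3.98532×10^5 km³/s².
Semi-major axis of the transfer orbit: a_t = (8420 + 67700)/2 = 38060 km.
Transfer time t = π√(a_t³/μ) = 36951 s.
Target angular speed ω₂ = √(μ/r₂³) = 3.5838×10^-5 rad/s.
Angle swept by the target during transfer: ω₂·t = 1.32425 rad = 75.87°.
Arrival is 180° from departure on the ellipse, so φ = 180° − 75.87° = 104°.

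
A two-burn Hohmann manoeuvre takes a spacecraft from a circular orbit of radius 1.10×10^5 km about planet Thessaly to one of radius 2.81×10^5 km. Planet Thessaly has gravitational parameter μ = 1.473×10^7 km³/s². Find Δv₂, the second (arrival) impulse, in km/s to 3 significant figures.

Δv₂ = 1.81 km/s

Semi-major axis of the transfer orbit: a_t = (1.100×10^5 + 2.810×10^5)/2 = 1.955×10^5 km.
Circular speed at r = 2.810×10^5 km: v_c = √(μ/r) = 7.240 km/s.
Transfer-orbit speed at the same r (vis-viva, a = a_t): v_t = √[μ(2/r − 1/a_t)] = 5.431 km/s.
Δv₂ = |v_t − v_c| = |5.431 − 7.240| = 1.809 km/s.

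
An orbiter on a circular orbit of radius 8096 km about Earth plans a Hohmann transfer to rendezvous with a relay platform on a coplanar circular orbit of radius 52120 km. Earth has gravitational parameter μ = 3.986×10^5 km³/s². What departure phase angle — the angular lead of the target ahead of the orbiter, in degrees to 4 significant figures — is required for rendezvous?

φ = 101.0°

Transfer-ellipse semi-major axis a_t = (r₁ + r₂)/2 = (8096 + 52120)/2 = 30108 km.
The half-period of the transfer ellipse is t = π√(a_t³/μ) = 25996 s.
The target's mean motion on its circular orbit is ω₂ = √(μ/r₂³) = 5.3059×10^-5 rad/s.
Angle swept by the target during transfer: ω₂·t = 1.3793 rad = 79.03°.
The orbiter traverses 180° on the transfer ellipse, so the target must lead by 180° − 79.03° = 101.0°.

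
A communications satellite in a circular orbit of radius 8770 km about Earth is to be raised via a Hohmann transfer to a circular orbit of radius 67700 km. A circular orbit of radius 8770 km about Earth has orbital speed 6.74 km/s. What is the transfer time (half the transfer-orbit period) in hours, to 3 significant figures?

From the circular-orbit relation v² = μ/r at r = 8770 km: μ = v²r = (6.74)² × 8770 = 3.98400×10^5 km³/s².
The Hohmann ellipse has a_t = (r₁ + r₂)/2 = 38235 km.
Transfer time t = π√(a_t³/μ) = π√((38235)³ / 3.98400×10^5) = 37210 s.
Converting: 37210 s ÷ 3600 s/hour = 10.3 hours.

t = 10.3 hours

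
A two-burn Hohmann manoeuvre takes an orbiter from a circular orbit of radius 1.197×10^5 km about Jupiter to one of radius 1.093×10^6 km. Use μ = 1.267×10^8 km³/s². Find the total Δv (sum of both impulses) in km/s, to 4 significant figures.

Semi-major axis of the transfer orbit: a_t = (1.197×10^5 + 1.093×10^6)/2 = 6.0635×10^5 km.
At r₁ the circular-orbit speed is v₁ = √(μ/r₁) = 32.53 km/s.
On the transfer ellipse at r₁, vis-viva gives v_p = √[μ(2/r₁ − 1/a_t)] = 43.68 km/s.
First burn Δv₁ = |v_p − v₁| = 11.15 km/s.
At r₂, v₂ = √(μ/r₂) = 10.767 km/s.
Transfer-orbit speed at r₂: v_a = √[μ(2/r₂ − 1/a_t)] = 4.7837 km/s.
Second burn Δv₂ = |v₂ − v_a| = 5.983 km/s.
Total Δv = Δv₁ + Δv₂ = 17.13 km/s.

Δv = 17.13 km/s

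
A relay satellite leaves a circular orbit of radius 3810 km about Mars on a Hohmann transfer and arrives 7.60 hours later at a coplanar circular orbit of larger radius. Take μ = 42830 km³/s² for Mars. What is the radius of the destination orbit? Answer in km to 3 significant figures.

r₂ = 25800 km

Transfer time t = 7.60 hours = 27360 s, and t = π√(a_t³/μ).
So a_t = (μ t²/π²)^(1/3) = (42830 × (27360)² / π²)^(1/3) = 14810 km.
Since a_t = (r₁ + r₂)/2, r₂ = 2a_t − r₁ = 2×14810 − 3810 = 25810 km.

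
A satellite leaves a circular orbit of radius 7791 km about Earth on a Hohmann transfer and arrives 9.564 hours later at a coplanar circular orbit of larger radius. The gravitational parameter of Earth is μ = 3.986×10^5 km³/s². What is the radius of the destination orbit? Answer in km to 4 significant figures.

Transfer time t = 9.564 hours = 34430.4 s, and t = π√(a_t³/μ).
So a_t = (μ t²/π²)^(1/3) = (3.986×10^5 × (34430.4)² / π²)^(1/3) = 36311 km.
Since a_t = (r₁ + r₂)/2, r₂ = 2a_t − r₁ = 2×36311 − 7791 = 64831 km.

r₂ = 64830 km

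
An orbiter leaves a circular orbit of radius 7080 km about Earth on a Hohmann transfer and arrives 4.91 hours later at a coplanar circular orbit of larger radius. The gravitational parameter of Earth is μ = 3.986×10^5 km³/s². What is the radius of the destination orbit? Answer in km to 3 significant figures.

Transfer time t = 4.91 hours = 17676 s, and t = π√(a_t³/μ).
So a_t = (μ t²/π²)^(1/3) = (3.986×10^5 × (17676)² / π²)^(1/3) = 23281 km.
Since a_t = (r₁ + r₂)/2, r₂ = 2a_t − r₁ = 2×23281 − 7080 = 39482 km.

r₂ = 39500 km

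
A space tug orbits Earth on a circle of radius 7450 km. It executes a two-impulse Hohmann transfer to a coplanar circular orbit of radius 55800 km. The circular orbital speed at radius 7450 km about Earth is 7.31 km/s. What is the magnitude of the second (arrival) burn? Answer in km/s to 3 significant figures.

From the circular-orbit relation v² = μ/r at r = 7450 km: μ = v²r = (7.31)² × 7450 = 3.98099×10^5 km³/s².
Semi-major axis of the transfer orbit: a_t = (7450 + 55800)/2 = 31625 km.
On the circular orbit at r = 55800 km, v_c = √(μ/r) = 2.671 km/s.
Transfer-orbit speed at the same r (vis-viva, a = a_t): v_t = √[μ(2/r − 1/a_t)] = 1.296 km/s.
Δv₂ = |v_t − v_c| = |1.296 − 2.671| = 1.375 km/s.

Δv₂ = 1.37 km/s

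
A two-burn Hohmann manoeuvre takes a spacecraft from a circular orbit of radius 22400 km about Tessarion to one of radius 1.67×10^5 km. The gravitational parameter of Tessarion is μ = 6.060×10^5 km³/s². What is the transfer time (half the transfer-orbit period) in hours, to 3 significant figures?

The Hohmann ellipse has a_t = (r₁ + r₂)/2 = 94700 km.
Half the transfer-orbit period gives t = π√(a_t³/μ) = 1.176×10^5 s.
Converting: 1.176×10^5 s ÷ 3600 s/hour = 32.7 hours.

t = 32.7 hours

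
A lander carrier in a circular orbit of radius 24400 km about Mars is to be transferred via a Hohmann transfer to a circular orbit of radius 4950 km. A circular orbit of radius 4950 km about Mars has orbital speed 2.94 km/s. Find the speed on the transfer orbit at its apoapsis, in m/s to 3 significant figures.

From the circular-orbit relation v² = μ/r at r = 4950 km: μ = v²r = (2.94)² × 4950 = 42785.8 km³/s².
Semi-major axis of the transfer orbit: a_t = (24400 + 4950)/2 = 14675 km.
The apoapsis of the transfer ellipse is at r = 24400 km.
Vis-viva: v = √[μ(2/r − 1/a_t)] = √[42785.8 × (2/24400 − 1/14675)] = 0.7691 km/s.

v = 769 m/s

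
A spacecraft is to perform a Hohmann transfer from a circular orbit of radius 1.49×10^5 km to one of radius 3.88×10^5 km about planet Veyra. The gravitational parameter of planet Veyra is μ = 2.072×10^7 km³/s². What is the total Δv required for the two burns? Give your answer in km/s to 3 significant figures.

Δv = 4.25 km/s

The Hohmann ellipse has a_t = (r₁ + r₂)/2 = 2.685×10^5 km.
Circular speed at r₁: v₁ = √(μ/r₁) = √(2.072×10^7/1.490×10^5) = 11.7924 km/s.
Transfer-orbit speed at r₁ (vis-viva equation): v_p = √[μ(2/r₁ − 1/a_t)] = 14.1757 km/s.
First burn Δv₁ = |v_p − v₁| = 2.383 km/s.
Circular speed at r₂: v₂ = √(μ/r₂) = 7.308 km/s.
Transfer-orbit speed at r₂: v_a = √[μ(2/r₂ − 1/a_t)] = 5.444 km/s.
Second burn Δv₂ = |v₂ − v_a| = 1.864 km/s.
Total Δv = Δv₁ + Δv₂ = 4.247 km/s.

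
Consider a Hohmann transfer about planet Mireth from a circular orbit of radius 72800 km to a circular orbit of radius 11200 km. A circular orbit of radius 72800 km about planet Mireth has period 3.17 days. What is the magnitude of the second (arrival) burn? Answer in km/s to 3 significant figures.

Δv₂ = 1.35 km/s

From Kepler's third law T² = 4π²r³/μ at r = 72800 km, T = 3.17 days = 3.17 × 86400 s = 2.73888×10^5 s: μ = 4π²r³/T² = 2.03052×10^5 km³/s².
Semi-major axis of the transfer orbit: a_t = (72800 + 11200)/2 = 42000 km.
On the circular orbit at r = 11200 km, v_c = √(μ/r) = 4.258 km/s.
Vis-viva on the transfer ellipse at r = 11200 km gives v_t = √[μ(2/r − 1/a_t)] = 5.606 km/s.
Δv₂ = |v_t − v_c| = |5.606 − 4.258| = 1.348 km/s.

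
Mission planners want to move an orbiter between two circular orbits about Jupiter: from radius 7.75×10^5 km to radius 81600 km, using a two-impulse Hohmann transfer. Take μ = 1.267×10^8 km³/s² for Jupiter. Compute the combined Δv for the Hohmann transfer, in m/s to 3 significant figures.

Semi-major axis of the transfer orbit: a_t = (7.750×10^5 + 81600)/2 = 4.283×10^5 km.
Circular speed at r₁: v₁ = √(μ/r₁) = √(1.267×10^8/7.750×10^5) = 12.78608 km/s.
On the transfer ellipse at r₁, vis-viva equation gives v_a = √[μ(2/r₁ − 1/a_t)] = 5.580955 km/s.
First burn Δv₁ = |v_a − v₁| = 7.2051 km/s.
At r₂, v₂ = √(μ/r₂) = 39.404 km/s.
Transfer-orbit speed at r₂: v_p = √[μ(2/r₂ − 1/a_t)] = 53.005 km/s.
Second burn Δv₂ = |v₂ − v_p| = 13.601 km/s.
Total Δv = Δv₁ + Δv₂ = 20.81 km/s.

Δv = 20800 m/s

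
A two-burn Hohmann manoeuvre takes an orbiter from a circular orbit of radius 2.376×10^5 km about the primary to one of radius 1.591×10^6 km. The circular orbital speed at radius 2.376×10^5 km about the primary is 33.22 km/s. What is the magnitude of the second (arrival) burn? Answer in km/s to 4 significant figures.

Δv₂ = 6.293 km/s

From the circular-orbit relation v² = μ/r at r = 2.376×10^5 km: μ = v²r = (33.22)² × 2.376×10^5 = 2.62208×10^8 km³/s².
Transfer-ellipse semi-major axis a_t = (r₁ + r₂)/2 = (2.376×10^5 + 1.591×10^6)/2 = 9.143×10^5 km.
Circular speed at r = 1.591×10^6 km: v_c = √(μ/r) = 12.8377 km/s.
Vis-viva on the transfer ellipse at r = 1.591×10^6 km gives v_t = √[μ(2/r − 1/a_t)] = 6.54435 km/s.
Δv₂ = |v_t − v_c| = |6.54435 − 12.8377| = 6.293 km/s.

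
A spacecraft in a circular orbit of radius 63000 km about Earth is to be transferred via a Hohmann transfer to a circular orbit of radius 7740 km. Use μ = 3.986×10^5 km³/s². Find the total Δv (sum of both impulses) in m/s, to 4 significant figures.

Δv = 3740 m/s

Transfer-ellipse semi-major axis a_t = (r₁ + r₂)/2 = (63000 + 7740)/2 = 35370 km.
Circular speed at r₁: v₁ = √(μ/r₁) = √(3.986×10^5/63000) = 2.5153 km/s.
Transfer-orbit speed at r₁ (vis-viva): v_a = √[μ(2/r₁ − 1/a_t)] = 1.1767 km/s.
First burn Δv₁ = |v_a − v₁| = 1.339 km/s.
Circular speed at r₂: v₂ = √(μ/r₂) = 7.176 km/s.
Transfer-orbit speed at r₂: v_p = √[μ(2/r₂ − 1/a_t)] = 9.577 km/s.
Second burn Δv₂ = |v₂ − v_p| = 2.401 km/s.
Total Δv = Δv₁ + Δv₂ = 3.740 km/s.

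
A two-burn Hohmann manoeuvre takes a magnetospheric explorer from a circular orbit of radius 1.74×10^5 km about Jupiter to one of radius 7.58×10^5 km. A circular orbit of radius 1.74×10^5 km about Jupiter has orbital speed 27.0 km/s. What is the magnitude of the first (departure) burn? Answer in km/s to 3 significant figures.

Δv₁ = 7.44 km/s

From the circular-orbit relation v² = μ/r at r = 1.74×10^5 km: μ = v²r = (27.0)² × 1.74×10^5 = 1.26846×10^8 km³/s².
The Hohmann ellipse has a_t = (r₁ + r₂)/2 = 4.660×10^5 km.
Circular speed at r = 1.740×10^5 km: v_c = √(μ/r) = 27.000 km/s.
Vis-viva on the transfer ellipse at r = 1.740×10^5 km gives v_t = √[μ(2/r − 1/a_t)] = 34.435 km/s.
Δv₁ = |v_t − v_c| = |34.435 − 27.000| = 7.435 km/s.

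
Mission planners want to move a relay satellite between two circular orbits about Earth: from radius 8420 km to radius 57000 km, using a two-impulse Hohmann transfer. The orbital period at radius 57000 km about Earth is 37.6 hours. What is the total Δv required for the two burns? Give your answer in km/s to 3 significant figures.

Δv = 3.51 km/s

From Kepler's third law T² = 4π²r³/μ at r = 57000 km, T = 37.6 hours = 37.6 × 3600 s = 1.3536×10^5 s: μ = 4π²r³/T² = 3.99028×10^5 km³/s².
The Hohmann ellipse has a_t = (r₁ + r₂)/2 = 32710 km.
Circular speed at r₁: v₁ = √(μ/r₁) = √(3.99028×10^5/8420) = 6.8841 km/s.
Transfer-orbit speed at r₁ (vis-viva equation): v_p = √[μ(2/r₁ − 1/a_t)] = 9.0875 km/s.
First burn Δv₁ = |v_p − v₁| = 2.2034 km/s.
At r₂, v₂ = √(μ/r₂) = 2.645845 km/s.
Transfer-orbit speed at r₂: v_a = √[μ(2/r₂ − 1/a_t)] = 1.342394 km/s.
Second burn Δv₂ = |v₂ − v_a| = 1.3035 km/s.
Total Δv = Δv₁ + Δv₂ = 3.507 km/s.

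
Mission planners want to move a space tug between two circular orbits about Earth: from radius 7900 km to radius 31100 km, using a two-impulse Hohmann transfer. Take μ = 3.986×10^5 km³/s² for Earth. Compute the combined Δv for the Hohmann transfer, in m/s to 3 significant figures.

Δv = 3170 m/s

Semi-major axis of the transfer orbit: a_t = (7900 + 31100)/2 = 19500 km.
Circular speed at r₁: v₁ = √(μ/r₁) = √(3.986×10^5/7900) = 7.1032 km/s.
Transfer-orbit speed at r₁ (v² = μ(2/r − 1/a)): v_p = √[μ(2/r₁ − 1/a_t)] = 8.9705 km/s.
First burn Δv₁ = |v_p − v₁| = 1.8673 km/s.
Circular speed at r₂: v₂ = √(μ/r₂) = 3.580045 km/s.
Transfer-orbit speed at r₂: v_a = √[μ(2/r₂ − 1/a_t)] = 2.278687 km/s.
Second burn Δv₂ = |v₂ − v_a| = 1.3014 km/s.
Δv = Δv₁ + Δv₂ = 1.8673 + 1.3014 = 3.169 km/s.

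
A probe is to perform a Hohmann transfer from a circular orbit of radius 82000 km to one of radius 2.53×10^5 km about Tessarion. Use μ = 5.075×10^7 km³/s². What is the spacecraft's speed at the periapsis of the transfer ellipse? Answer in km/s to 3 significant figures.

v = 30.6 km/s

Transfer-ellipse semi-major axis a_t = (r₁ + r₂)/2 = (82000 + 2.530×10^5)/2 = 1.675×10^5 km.
At periapsis, r = 82000 km.
Vis-viva: v = √[μ(2/r − 1/a_t)] = √[5.075×10^7 × (2/82000 − 1/1.675×10^5)] = 30.57 km/s.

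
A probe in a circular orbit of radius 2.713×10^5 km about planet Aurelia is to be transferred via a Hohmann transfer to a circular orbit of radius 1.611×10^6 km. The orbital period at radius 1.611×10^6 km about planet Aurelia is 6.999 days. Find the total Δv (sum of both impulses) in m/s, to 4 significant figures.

Δv = 20330 m/s

From Kepler's third law T² = 4π²r³/μ at r = 1.611×10^6 km, T = 6.999 days = 6.999 × 86400 s = 6.047136×10^5 s: μ = 4π²r³/T² = 4.51385×10^8 km³/s².
Transfer-ellipse semi-major axis a_t = (r₁ + r₂)/2 = (2.713×10^5 + 1.611×10^6)/2 = 9.4115×10^5 km.
Circular speed at r₁: v₁ = √(μ/r₁) = √(4.51385×10^8/2.713×10^5) = 40.79 km/s.
On the transfer ellipse at r₁, v² = μ(2/r − 1/a) gives v_p = √[μ(2/r₁ − 1/a_t)] = 53.37 km/s.
First burn Δv₁ = |v_p − v₁| = 12.58 km/s.
Circular speed at r₂: v₂ = √(μ/r₂) = 16.739 km/s.
Transfer-orbit speed at r₂: v_a = √[μ(2/r₂ − 1/a_t)] = 8.9871 km/s.
Second burn Δv₂ = |v₂ − v_a| = 7.752 km/s.
Total Δv = Δv₁ + Δv₂ = 20.33 km/s.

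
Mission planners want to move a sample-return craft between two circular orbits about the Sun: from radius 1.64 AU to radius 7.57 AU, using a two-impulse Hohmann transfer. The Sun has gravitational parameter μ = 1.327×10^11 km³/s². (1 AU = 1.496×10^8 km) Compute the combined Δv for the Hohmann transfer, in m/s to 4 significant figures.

Δv = 10930 m/s

In km: r₁ = 1.64 × 1.496×10^8 = 2.45344×10^8 km; r₂ = 7.57 × 1.496×10^8 = 1.132472×10^9 km.
The Hohmann ellipse has a_t = (r₁ + r₂)/2 = 6.88908×10^8 km.
At r₁ the circular-orbit speed is v₁ = √(μ/r₁) = 23.257 km/s.
On the transfer ellipse at r₁, vis-viva gives v_p = √[μ(2/r₁ − 1/a_t)] = 29.818 km/s.
First burn Δv₁ = |v_p − v₁| = 6.561 km/s.
Circular speed at r₂: v₂ = √(μ/r₂) = 10.825 km/s.
Transfer-orbit speed at r₂: v_a = √[μ(2/r₂ − 1/a_t)] = 6.4599 km/s.
Second burn Δv₂ = |v₂ − v_a| = 4.365 km/s.
Total Δv = Δv₁ + Δv₂ = 10.93 km/s.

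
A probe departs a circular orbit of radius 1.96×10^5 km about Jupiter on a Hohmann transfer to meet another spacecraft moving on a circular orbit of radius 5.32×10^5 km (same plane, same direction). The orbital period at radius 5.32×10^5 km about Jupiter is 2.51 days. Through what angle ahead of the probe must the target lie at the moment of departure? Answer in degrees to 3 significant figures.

φ = 78.1°

From Kepler's third law T² = 4π²r³/μ at r = 5.32×10^5 km, T = 2.51 days = 2.51 × 86400 s = 2.16864×10^5 s: μ = 4π²r³/T² = 1.26392×10^8 km³/s².
The Hohmann ellipse has a_t = (r₁ + r₂)/2 = 3.640×10^5 km.
The half-period of the transfer ellipse is t = π√(a_t³/μ) = 61370 s.
Target angular speed ω₂ = √(μ/r₂³) = 2.897×10^-5 rad/s.
Angle swept by the target during transfer: ω₂·t = 1.778 rad = 101.9°.
The probe traverses 180° on the transfer ellipse, so the target must lead by 180° − 101.9° = 78.1°.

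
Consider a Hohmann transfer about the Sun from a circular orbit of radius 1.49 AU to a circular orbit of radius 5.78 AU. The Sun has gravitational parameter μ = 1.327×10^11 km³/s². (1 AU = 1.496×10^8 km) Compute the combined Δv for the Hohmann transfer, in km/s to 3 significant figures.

Δv = 10.8 km/s

In km: r₁ = 1.49 × 1.496×10^8 = 2.22904×10^8 km; r₂ = 5.78 × 1.496×10^8 = 8.64688×10^8 km.
The Hohmann ellipse has a_t = (r₁ + r₂)/2 = 5.43796×10^8 km.
Circular speed at r₁: v₁ = √(μ/r₁) = √(1.327×10^11/2.22904×10^8) = 24.399 km/s.
Transfer-orbit speed at r₁ (vis-viva equation): v_p = √[μ(2/r₁ − 1/a_t)] = 30.767 km/s.
First burn Δv₁ = |v_p − v₁| = 6.3680 km/s.
Circular speed at r₂: v₂ = √(μ/r₂) = 12.3881 km/s.
Transfer-orbit speed at r₂: v_a = √[μ(2/r₂ − 1/a_t)] = 7.93134 km/s.
Second burn Δv₂ = |v₂ − v_a| = 4.4568 km/s.
Total Δv = Δv₁ + Δv₂ = 10.82 km/s.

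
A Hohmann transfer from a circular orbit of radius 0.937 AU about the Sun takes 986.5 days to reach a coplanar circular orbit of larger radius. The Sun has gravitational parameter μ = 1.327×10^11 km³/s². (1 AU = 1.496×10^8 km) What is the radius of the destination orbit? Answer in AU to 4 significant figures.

r₂ = 5.220 AU

In km: r₁ = 0.937 × 1.496×10^8 = 1.401752×10^8 km.
Transfer time t = 986.5 days = 8.52336×10^7 s, and t = π√(a_t³/μ).
So a_t = (μ t²/π²)^(1/3) = (1.327×10^11 × (8.52336×10^7)² / π²)^(1/3) = 4.6054×10^8 km.
Since a_t = (r₁ + r₂)/2, r₂ = 2a_t − r₁ = 2×4.6054×10^8 − 1.401752×10^8 = 7.809048×10^8 km.
In AU: r₂ = 7.809048×10^8 / 1.496×10^8 = 5.220 AU.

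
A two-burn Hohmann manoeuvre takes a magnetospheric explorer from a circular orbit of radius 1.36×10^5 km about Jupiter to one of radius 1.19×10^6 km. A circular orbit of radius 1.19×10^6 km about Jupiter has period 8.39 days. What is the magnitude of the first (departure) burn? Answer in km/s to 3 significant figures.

Δv₁ = 10.4 km/s

From Kepler's third law T² = 4π²r³/μ at r = 1.19×10^6 km, T = 8.39 days = 8.39 × 86400 s = 7.24896×10^5 s: μ = 4π²r³/T² = 1.26605×10^8 km³/s².
Semi-major axis of the transfer orbit: a_t = (1.360×10^5 + 1.190×10^6)/2 = 6.630×10^5 km.
Circular speed at r = 1.360×10^5 km: v_c = √(μ/r) = 30.51 km/s.
Vis-viva on the transfer ellipse at r = 1.360×10^5 km gives v_t = √[μ(2/r − 1/a_t)] = 40.88 km/s.
Δv₁ = |v_t − v_c| = |40.88 − 30.51| = 10.37 km/s.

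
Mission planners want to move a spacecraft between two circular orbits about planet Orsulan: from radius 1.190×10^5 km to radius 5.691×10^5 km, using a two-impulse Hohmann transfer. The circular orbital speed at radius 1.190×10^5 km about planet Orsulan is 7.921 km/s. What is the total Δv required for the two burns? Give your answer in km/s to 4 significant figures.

Δv = 3.758 km/s

From the circular-orbit relation v² = μ/r at r = 1.190×10^5 km: μ = v²r = (7.921)² × 1.190×10^5 = 7.46633×10^6 km³/s².
Semi-major axis of the transfer orbit: a_t = (1.190×10^5 + 5.691×10^5)/2 = 3.4405×10^5 km.
At r₁ the circular-orbit speed is v₁ = √(μ/r₁) = 7.9210 km/s.
Transfer-orbit speed at r₁ (vis-viva): v_p = √[μ(2/r₁ − 1/a_t)] = 10.187 km/s.
First burn Δv₁ = |v_p − v₁| = 2.266 km/s.
At r₂, v₂ = √(μ/r₂) = 3.622 km/s.
Transfer-orbit speed at r₂: v_a = √[μ(2/r₂ − 1/a_t)] = 2.130 km/s.
Second burn Δv₂ = |v₂ − v_a| = 1.492 km/s.
Δv = Δv₁ + Δv₂ = 2.266 + 1.492 = 3.758 km/s.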